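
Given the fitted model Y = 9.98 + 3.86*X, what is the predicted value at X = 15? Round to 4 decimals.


Plug X = 15 into Y = 9.98 + 3.86*X:
Y = 9.98 + 57.9000 = 67.8800.

67.8800


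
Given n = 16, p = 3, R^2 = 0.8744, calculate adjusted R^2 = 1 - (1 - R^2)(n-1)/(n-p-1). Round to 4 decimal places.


Using the formula:
(1 - 0.8744) = 0.1256.
Multiply by 15/12: 0.1256 * 15 = 1.8840, then 1.8840 / 12 = 0.1570.
Adj R^2 = 1 - 0.1570 = 0.8430.

0.8430


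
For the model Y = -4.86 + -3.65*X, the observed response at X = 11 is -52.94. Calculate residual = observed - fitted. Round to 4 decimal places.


Fitted value at X = 11 is yhat = -4.86 + -3.65*11 = -45.0100.
Residual = -52.94 - -45.0100 = -7.9300.

-7.9300


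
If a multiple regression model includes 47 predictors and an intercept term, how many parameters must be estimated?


Including the intercept, the model has 47 predictor coefficients + 1 intercept.
Total = 48.

48


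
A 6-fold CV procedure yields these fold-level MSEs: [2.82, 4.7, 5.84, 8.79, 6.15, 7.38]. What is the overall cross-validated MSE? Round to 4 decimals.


Total MSE across folds = 35.6800.
CV-MSE = 35.6800/6 = 5.9467.

5.9467


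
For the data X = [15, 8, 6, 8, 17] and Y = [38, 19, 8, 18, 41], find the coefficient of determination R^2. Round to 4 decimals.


The fitted line is Y = -6.1646 + 2.8671*X.
SSres = 19.5253, SStot = 798.8000.
R^2 = 1 - SSres/SStot = 0.9756.

0.9756


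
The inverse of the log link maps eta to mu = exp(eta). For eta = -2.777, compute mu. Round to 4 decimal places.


mu = exp(eta) = exp(-2.777).
= 0.0622.

0.0622


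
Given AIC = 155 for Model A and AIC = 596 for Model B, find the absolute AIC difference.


Absolute difference = |155 - 596| = 441.
The model with lower AIC (A) is preferred.

441


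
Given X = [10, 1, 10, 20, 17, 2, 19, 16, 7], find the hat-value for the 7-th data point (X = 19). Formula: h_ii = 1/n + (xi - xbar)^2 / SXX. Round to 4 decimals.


Compute xbar = 11.3333 with n = 9 observations.
SXX = 404.0000.
Leverage = 1/9 + (19 - 11.3333)^2/404.0000 = 0.2566.

0.2566


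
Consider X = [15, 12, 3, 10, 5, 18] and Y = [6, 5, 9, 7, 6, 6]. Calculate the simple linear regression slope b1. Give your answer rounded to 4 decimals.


Calculate xbar = 10.5000, ybar = 6.5000.
S_xx = 165.5000, S_xy = -24.5000.
Using b1 = S_xy / S_xx = -24.5000 / 165.5000, we get b1 = -0.1480.

-0.1480


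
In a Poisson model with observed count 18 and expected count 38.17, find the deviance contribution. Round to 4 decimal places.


Compute y*ln(y/mu) = 18*ln(18/38.17) = 18*-0.751678 = -13.530204.
y - mu = -20.17.
D = 2*(-13.530204 - (-20.17)) = 13.279592, which rounds to 13.2796.

13.2796


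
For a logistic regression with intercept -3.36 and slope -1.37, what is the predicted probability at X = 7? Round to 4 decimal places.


Linear predictor: z = -3.36 + -1.37 * 7 = -12.9500.
P = 1/(1 + exp(12.9500)) = 1/(1 + 420836.6363) = 0.0000.

0.0000


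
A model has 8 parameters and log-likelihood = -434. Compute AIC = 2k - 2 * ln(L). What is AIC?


AIC = 2*8 - 2*(-434).
= 16 + 868 = 884.

884


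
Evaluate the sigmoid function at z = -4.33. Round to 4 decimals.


Compute exp(4.3300) = 75.9443.
Sigmoid = 1 / (1 + 75.9443) = 1 / 76.9443 = 0.0130.

0.0130


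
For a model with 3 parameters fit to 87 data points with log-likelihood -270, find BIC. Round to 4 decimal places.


k * ln(n) = 3 * ln(87) = 3 * 4.465908 = 13.397724.
-2 * loglik = -2 * (-270) = 540.
BIC = 13.397724 + 540 = 553.397724, which rounds to 553.3977.

553.3977


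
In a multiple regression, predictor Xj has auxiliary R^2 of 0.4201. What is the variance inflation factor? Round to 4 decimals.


VIF = 1 / (1 - 0.4201).
= 1 / 0.5799 = 1.7244.

1.7244


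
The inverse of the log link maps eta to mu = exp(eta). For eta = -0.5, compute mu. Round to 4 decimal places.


Apply the inverse link:
mu = e^-0.5 = 0.6065.

0.6065


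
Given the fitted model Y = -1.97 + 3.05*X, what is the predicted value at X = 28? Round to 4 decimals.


Plug X = 28 into Y = -1.97 + 3.05*X:
Y = -1.97 + 85.4000 = 83.4300.

83.4300


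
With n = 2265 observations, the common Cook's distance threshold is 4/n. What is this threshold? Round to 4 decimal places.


Using the rule of thumb:
Threshold = 4 / 2265 = 0.0018.

0.0018


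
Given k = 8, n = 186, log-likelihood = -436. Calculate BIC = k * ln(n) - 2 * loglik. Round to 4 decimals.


k * ln(n) = 8 * ln(186) = 8 * 5.225747 = 41.805976.
-2 * loglik = -2 * (-436) = 872.
BIC = 41.805976 + 872 = 913.805976, which rounds to 913.8060.

913.8060


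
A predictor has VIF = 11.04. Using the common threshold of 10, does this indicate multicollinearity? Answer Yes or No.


Check: VIF = 11.04 vs threshold = 10.
Since 11.04 >= 10, the answer is Yes.

Yes


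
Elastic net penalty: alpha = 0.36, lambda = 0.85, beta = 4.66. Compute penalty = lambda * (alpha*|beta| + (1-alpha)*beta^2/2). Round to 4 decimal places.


L1 component = 0.36 * |4.66| = 1.6776.
L2 component = 0.64 * 4.66^2 / 2 = 6.9490.
Penalty = 0.85 * (1.6776 + 6.9490) = 0.85 * 8.6266 = 7.3326.

7.3326


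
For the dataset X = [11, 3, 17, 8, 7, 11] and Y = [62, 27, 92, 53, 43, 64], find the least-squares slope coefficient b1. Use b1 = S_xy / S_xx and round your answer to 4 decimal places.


Calculate xbar = 9.5000, ybar = 56.8333.
S_xx = 111.5000, S_xy = 516.5000.
Using b1 = S_xy / S_xx = 516.5000 / 111.5000, we get b1 = 4.6323.

4.6323


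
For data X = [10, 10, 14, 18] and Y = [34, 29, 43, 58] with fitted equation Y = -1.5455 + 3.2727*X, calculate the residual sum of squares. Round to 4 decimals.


Predicted values from Y = -1.5455 + 3.2727*X.
Residuals: [2.8185, -2.1815, -1.2723, 0.6369].
SSres = 14.7273.

14.7273


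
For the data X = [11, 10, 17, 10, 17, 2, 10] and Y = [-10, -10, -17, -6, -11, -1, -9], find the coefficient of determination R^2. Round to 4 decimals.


The fitted line is Y = 0.3059 + -0.8590*X.
SSres = 27.7546, SStot = 142.8571.
R^2 = 1 - SSres/SStot = 0.8057.

0.8057


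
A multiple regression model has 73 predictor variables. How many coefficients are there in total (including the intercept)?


Each predictor gets one coefficient, plus one intercept.
Total parameters = 73 + 1 = 74.

74


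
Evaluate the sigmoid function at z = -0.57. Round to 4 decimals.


First, exp(0.5700) = 1.7683.
Then sigma(z) = 1/(1 + 1.7683) = 0.3612.

0.3612


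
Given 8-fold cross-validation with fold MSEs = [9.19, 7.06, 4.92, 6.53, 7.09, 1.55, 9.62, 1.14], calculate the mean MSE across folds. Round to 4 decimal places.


Total MSE across folds = 47.1000.
CV-MSE = 47.1000/8 = 5.8875.

5.8875


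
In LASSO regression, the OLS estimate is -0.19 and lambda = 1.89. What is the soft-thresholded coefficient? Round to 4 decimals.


Absolute value: |-0.19| = 0.19.
Compare to lambda = 1.89.
Since |beta| <= lambda, the coefficient is set to 0.

0.0000


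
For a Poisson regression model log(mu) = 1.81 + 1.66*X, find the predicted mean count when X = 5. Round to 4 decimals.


eta = 1.81 + 1.66 * 5 = 10.1100.
mu = exp(10.1100) = 24587.6607.

24587.6607


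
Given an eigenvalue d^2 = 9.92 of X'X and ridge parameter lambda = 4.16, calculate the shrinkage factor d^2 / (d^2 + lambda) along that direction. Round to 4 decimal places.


Compute the denominator: 9.92 + 4.16 = 14.0800.
Shrinkage factor = 9.92 / 14.0800 = 0.7045.

0.7045


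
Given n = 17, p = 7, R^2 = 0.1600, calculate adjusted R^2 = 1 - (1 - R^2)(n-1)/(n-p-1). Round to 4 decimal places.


Adjusted R^2 = 1 - (1 - R^2) * (n-1)/(n-p-1).
(1 - R^2) = 0.8400.
(n-1)/(n-p-1) = 16/9.
(1 - R^2) * (n-1) = 0.8400 * 16 = 13.4400.
Divide by (n-p-1): 13.4400 / 9 = 1.4933.
Adj R^2 = 1 - 1.4933 = -0.4933.

-0.4933


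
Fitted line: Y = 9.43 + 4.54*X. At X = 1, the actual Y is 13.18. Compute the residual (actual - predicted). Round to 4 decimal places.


Fitted value at X = 1 is yhat = 9.43 + 4.54*1 = 13.9700.
Residual = 13.18 - 13.9700 = -0.7900.

-0.7900


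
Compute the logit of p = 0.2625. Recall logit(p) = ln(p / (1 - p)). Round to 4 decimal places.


The odds are p/(1-p) = 0.2625 / 0.7375 = 0.3559.
logit(p) = ln(0.3559) = -1.0330.

-1.0330


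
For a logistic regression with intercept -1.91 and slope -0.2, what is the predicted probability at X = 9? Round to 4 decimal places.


z = -1.91 + -0.2 * 9 = -3.7100.
Sigmoid: P = 1 / (1 + exp(3.7100)) = 0.0239.

0.0239


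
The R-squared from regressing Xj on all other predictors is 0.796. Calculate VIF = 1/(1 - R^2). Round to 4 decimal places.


Using VIF = 1/(1 - R^2_j):
1 - 0.796 = 0.204.
VIF = 4.9020.

4.9020


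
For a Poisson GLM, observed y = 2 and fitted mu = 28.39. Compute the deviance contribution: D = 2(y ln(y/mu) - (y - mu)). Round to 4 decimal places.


Compute y*ln(y/mu) = 2*ln(2/28.39) = 2*-2.652890 = -5.305780.
y - mu = -26.39.
D = 2*(-5.305780 - (-26.39)) = 42.168440, which rounds to 42.1684.

42.1684


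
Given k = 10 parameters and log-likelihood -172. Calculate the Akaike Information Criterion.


AIC = 2k - 2*loglik = 2(10) - 2(-172).
= 20 + 344 = 364.

364


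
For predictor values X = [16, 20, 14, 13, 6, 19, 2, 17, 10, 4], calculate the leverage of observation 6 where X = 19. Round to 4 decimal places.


Compute xbar = 12.1000 with n = 10 observations.
SXX = 362.9000.
Leverage = 1/10 + (19 - 12.1000)^2/362.9000 = 0.2312.

0.2312


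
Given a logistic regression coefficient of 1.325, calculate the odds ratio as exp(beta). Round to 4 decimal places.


exp(1.325) = 3.7622.
So the odds ratio is 3.7622.

3.7622


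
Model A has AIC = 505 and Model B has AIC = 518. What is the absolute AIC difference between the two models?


Compute |505 - 518| = 13.
Model A has the smaller AIC.

13


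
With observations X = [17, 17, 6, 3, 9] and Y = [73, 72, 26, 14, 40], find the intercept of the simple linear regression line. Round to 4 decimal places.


The slope is b1 = 4.1850.
Sample means are xbar = 10.4000 and ybar = 45.0000.
Intercept: b0 = 45.0000 - (4.1850)(10.4000) = 1.4755.

1.4755


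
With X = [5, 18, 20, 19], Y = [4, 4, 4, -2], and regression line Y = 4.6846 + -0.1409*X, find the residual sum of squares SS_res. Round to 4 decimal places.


Compute predicted values, then residuals = yi - yhat_i.
Residuals: [0.0199, 1.8516, 2.1334, -4.0075].
SSres = sum(residual^2) = 24.0403.

24.0403


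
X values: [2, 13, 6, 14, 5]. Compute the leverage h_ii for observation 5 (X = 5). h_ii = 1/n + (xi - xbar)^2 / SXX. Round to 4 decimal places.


Mean of X: xbar = 8.0000.
SXX = 110.0000.
For X = 5: h = 1/5 + (5 - 8.0000)^2/110.0000 = 0.2818.

0.2818


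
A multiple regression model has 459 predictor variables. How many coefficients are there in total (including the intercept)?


Including the intercept, the model has 459 predictor coefficients + 1 intercept.
Total = 460.

460


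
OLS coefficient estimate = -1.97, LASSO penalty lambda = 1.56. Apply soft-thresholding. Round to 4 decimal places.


|beta_OLS| = 1.97.
lambda = 1.56.
Since |beta| > lambda, coefficient = sign(beta)*(|beta| - lambda) = -0.4100.
Result = -0.4100.

-0.4100


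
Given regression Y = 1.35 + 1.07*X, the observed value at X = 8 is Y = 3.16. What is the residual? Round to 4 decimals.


Predicted = 1.35 + 1.07 * 8 = 9.9100.
Residual = 3.16 - 9.9100 = -6.7500.

-6.7500


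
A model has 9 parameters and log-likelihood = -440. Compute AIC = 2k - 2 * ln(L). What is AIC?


Compute:
2k = 2*9 = 18.
-2*loglik = -2*(-440) = 880.
AIC = 18 + 880 = 898.

898


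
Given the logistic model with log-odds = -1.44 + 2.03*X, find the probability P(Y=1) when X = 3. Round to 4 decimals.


Linear predictor: z = -1.44 + 2.03 * 3 = 4.6500.
P = 1/(1 + exp(-4.6500)) = 1/(1 + 0.0096) = 0.9905.

0.9905


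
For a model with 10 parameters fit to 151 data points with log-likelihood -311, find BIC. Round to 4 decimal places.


k * ln(n) = 10 * ln(151) = 10 * 5.017280 = 50.172800.
-2 * loglik = -2 * (-311) = 622.
BIC = 50.172800 + 622 = 672.172800, which rounds to 672.1728.

672.1728


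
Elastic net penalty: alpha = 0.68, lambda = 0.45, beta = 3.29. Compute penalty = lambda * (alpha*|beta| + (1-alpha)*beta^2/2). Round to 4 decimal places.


L1 component = 0.68 * |3.29| = 2.2372.
L2 component = 0.32 * 3.29^2 / 2 = 1.7319.
Penalty = 0.45 * (2.2372 + 1.7319) = 0.45 * 3.9691 = 1.7861.

1.7861


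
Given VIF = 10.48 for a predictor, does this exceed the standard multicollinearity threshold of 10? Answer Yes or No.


Check: VIF = 10.48 vs threshold = 10.
Since 10.48 >= 10, the answer is Yes.

Yes


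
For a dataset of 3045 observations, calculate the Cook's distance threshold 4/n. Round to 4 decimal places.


Using the rule of thumb:
Threshold = 4 / 3045 = 0.0013.

0.0013


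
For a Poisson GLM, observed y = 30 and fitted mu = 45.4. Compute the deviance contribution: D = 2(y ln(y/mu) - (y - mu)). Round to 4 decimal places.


y/mu = 30/45.4 = 0.660793 (approx.), and ln(30/45.4) = -0.414315.
y * ln(y/mu) = 30 * -0.414315 = -12.429450.
y - mu = -15.4.
D = 2 * (-12.429450 - -15.4) = 5.941100, which rounds to 5.9411.

5.9411


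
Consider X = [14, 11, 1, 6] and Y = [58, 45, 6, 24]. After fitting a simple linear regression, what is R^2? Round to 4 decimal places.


After computing the OLS fit (b0=1.1684, b1=4.0102):
SSres = 2.7398, SStot = 1578.7500.
R^2 = 1 - 2.7398/1578.7500 = 0.9983.

0.9983


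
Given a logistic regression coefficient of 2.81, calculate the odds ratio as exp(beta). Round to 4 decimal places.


Odds ratio = exp(beta) = exp(2.81).
= 16.6099.

16.6099


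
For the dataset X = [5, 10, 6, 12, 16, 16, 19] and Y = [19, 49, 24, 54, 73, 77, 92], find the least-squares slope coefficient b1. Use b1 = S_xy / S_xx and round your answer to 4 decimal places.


The sample means are xbar = 12.0000 and ybar = 55.4286.
Compute S_xx = 170.0000 and S_xy = 869.0000.
Slope b1 = S_xy / S_xx = 869.0000 / 170.0000 = 5.1118.

5.1118


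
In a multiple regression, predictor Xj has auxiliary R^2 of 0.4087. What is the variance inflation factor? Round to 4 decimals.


VIF = 1 / (1 - 0.4087).
= 1 / 0.5913 = 1.6912.

1.6912


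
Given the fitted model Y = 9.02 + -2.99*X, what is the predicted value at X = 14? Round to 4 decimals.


Plug X = 14 into Y = 9.02 + -2.99*X:
Y = 9.02 + -41.8600 = -32.8400.

-32.8400


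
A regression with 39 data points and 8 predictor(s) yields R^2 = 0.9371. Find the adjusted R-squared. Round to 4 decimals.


Using the formula:
(1 - 0.9371) = 0.0629.
Multiply by 38/30: 0.0629 * 38 = 2.3902, then 2.3902 / 30 = 0.0797.
Adj R^2 = 1 - 0.0797 = 0.9203.

0.9203


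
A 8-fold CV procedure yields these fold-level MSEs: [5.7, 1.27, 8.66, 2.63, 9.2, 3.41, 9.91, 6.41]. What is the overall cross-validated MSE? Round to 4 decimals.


Total MSE across folds = 47.1900.
CV-MSE = 47.1900/8 = 5.8988.

5.8988


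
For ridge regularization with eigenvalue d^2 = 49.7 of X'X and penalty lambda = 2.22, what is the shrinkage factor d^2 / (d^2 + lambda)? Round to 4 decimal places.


Compute the denominator: 49.7 + 2.22 = 51.9200.
Shrinkage factor = 49.7 / 51.9200 = 0.9572.

0.9572


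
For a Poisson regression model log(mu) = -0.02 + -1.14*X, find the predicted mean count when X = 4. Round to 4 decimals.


eta = -0.02 + -1.14 * 4 = -4.5800.
mu = exp(-4.5800) = 0.0103.

0.0103


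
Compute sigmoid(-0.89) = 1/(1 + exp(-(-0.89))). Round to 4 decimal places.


First, exp(0.8900) = 2.4351.
Then sigma(z) = 1/(1 + 2.4351) = 0.2911.

0.2911


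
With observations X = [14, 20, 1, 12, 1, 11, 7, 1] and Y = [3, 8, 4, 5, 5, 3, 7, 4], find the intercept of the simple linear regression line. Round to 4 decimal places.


Compute b1 = 0.0863 from the OLS formula.
With xbar = 8.3750 and ybar = 4.8750, the intercept is:
b0 = 4.8750 - 0.0863 * 8.3750 = 4.1520.

4.1520


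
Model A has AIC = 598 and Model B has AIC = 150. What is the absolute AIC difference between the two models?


Compute |598 - 150| = 448.
Model B has the smaller AIC.

448


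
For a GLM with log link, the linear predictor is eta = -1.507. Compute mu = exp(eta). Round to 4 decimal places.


Apply the inverse link:
mu = e^-1.507 = 0.2216.

0.2216


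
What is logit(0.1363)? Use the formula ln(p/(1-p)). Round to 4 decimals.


Compute the odds: 0.1363/0.8637 = 0.1578.
Take the natural log: ln(0.1578) = -1.8464.

-1.8464


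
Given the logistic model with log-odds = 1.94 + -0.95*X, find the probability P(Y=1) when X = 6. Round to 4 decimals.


z = 1.94 + -0.95 * 6 = -3.7600.
Sigmoid: P = 1 / (1 + exp(3.7600)) = 0.0228.

0.0228


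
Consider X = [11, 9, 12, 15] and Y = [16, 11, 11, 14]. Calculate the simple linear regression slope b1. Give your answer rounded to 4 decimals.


First compute the means: xbar = 11.7500, ybar = 13.0000.
Then S_xx = sum((xi - xbar)^2) = 18.7500.
S_xy = sum((xi - xbar)(yi - ybar)) = 6.0000.
b1 = S_xy / S_xx = 6.0000 / 18.7500 = 0.3200.

0.3200


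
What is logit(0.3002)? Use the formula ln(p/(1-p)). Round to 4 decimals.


1 - p = 0.6998.
p/(1-p) = 0.4290.
logit = ln(0.4290) = -0.8463.

-0.8463


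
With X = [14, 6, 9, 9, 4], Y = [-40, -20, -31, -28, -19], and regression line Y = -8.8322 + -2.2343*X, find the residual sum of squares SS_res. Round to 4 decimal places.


For each point, residual = actual - predicted.
Residuals: [0.1124, 2.2380, -2.0591, 0.9409, -1.2306].
Sum of squared residuals = 11.6608.

11.6608


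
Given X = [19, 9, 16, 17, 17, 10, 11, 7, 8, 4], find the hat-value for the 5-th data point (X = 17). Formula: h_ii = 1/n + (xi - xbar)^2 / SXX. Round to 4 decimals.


Compute xbar = 11.8000 with n = 10 observations.
SXX = 233.6000.
Leverage = 1/10 + (17 - 11.8000)^2/233.6000 = 0.2158.

0.2158


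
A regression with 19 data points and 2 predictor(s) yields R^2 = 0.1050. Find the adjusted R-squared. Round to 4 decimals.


Plug in: Adj R^2 = 1 - (1 - 0.1050) * 18/16.
= 1 - 0.8950 * 18/16
= 1 - 16.1100 / 16
= 1 - 1.0069 = -0.0069.

-0.0069


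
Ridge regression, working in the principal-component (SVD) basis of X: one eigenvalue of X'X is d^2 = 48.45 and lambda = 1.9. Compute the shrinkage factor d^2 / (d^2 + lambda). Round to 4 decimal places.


d^2 + lambda = 48.45 + 1.9 = 50.3500.
Shrinkage factor = 48.45/50.3500 = 0.9623.

0.9623


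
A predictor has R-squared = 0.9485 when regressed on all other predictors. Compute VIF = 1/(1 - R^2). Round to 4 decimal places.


VIF = 1 / (1 - 0.9485).
= 1 / 0.0515 = 19.4175.

19.4175


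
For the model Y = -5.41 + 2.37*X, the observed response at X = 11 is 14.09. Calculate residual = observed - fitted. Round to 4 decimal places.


Predicted = -5.41 + 2.37 * 11 = 20.6600.
Residual = 14.09 - 20.6600 = -6.5700.

-6.5700


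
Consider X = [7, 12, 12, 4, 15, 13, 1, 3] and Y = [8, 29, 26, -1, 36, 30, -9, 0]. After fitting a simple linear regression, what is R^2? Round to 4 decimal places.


After computing the OLS fit (b0=-12.3344, b1=3.2489):
SSres = 21.3669, SStot = 2088.8750.
R^2 = 1 - 21.3669/2088.8750 = 0.9898.

0.9898


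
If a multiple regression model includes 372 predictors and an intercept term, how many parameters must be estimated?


Including the intercept, the model has 372 predictor coefficients + 1 intercept.
Total = 373.

373


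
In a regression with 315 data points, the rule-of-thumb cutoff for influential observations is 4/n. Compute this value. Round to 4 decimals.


Using the rule of thumb:
Threshold = 4 / 315 = 0.0127.

0.0127


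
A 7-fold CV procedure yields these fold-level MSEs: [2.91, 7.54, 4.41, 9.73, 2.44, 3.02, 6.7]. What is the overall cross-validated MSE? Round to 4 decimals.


Sum of fold MSEs = 36.7500.
Average = 36.7500 / 7 = 5.2500.

5.2500


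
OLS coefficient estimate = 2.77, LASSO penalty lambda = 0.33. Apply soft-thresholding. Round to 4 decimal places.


|beta_OLS| = 2.77.
lambda = 0.33.
Since |beta| > lambda, coefficient = sign(beta)*(|beta| - lambda) = 2.4400.
Result = 2.4400.

2.4400


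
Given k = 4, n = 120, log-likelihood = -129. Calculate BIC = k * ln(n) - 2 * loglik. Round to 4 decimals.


ln(120) = 4.787492.
k * ln(n) = 4 * 4.787492 = 19.149968.
-2L = 258.
BIC = 19.149968 + 258 = 277.149968, which rounds to 277.1500.

277.1500


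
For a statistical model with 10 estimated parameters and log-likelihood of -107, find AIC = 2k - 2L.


Compute:
2k = 2*10 = 20.
-2*loglik = -2*(-107) = 214.
AIC = 20 + 214 = 234.

234


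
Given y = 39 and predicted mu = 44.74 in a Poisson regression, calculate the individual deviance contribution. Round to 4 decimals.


First: ln(39/44.74) = -0.137306.
Then: 39 * -0.137306 = -5.354934.
y - mu = 39 - 44.74 = -5.74.
D = 2(-5.354934 - -5.74) = 0.770132, which rounds to 0.7701.

0.7701


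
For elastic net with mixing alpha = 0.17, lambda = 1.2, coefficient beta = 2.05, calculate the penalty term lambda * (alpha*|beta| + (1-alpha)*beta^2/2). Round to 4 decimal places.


L1 component = 0.17 * |2.05| = 0.3485.
L2 component = 0.83 * 2.05^2 / 2 = 1.7440.
Penalty = 1.2 * (0.3485 + 1.7440) = 1.2 * 2.0925 = 2.5110.

2.5110


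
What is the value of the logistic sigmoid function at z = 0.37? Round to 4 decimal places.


Compute exp(-0.3700) = 0.6907.
Sigmoid = 1 / (1 + 0.6907) = 1 / 1.6907 = 0.5915.

0.5915


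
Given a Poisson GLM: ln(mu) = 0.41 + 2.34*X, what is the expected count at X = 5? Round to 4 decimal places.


eta = 0.41 + 2.34 * 5 = 12.1100.
mu = exp(12.1100) = 181679.6045.

181679.6045


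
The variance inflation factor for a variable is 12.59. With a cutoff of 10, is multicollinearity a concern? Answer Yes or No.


Compare VIF = 12.59 to the threshold of 10.
12.59 >= 10, so the answer is Yes.

Yes


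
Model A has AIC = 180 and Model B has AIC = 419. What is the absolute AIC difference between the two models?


Absolute difference = |180 - 419| = 239.
The model with lower AIC (A) is preferred.

239


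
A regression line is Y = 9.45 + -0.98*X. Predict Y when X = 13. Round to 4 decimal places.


Plug X = 13 into Y = 9.45 + -0.98*X:
Y = 9.45 + -12.7400 = -3.2900.

-3.2900


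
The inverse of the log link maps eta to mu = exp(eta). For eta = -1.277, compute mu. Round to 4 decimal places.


mu = exp(eta) = exp(-1.277).
= 0.2789.

0.2789


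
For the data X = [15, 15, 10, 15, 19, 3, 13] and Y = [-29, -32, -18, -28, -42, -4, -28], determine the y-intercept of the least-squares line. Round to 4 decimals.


First find the slope: b1 = -2.3069.
Means: xbar = 12.8571, ybar = -25.8571.
b0 = ybar - b1 * xbar = -25.8571 - -2.3069 * 12.8571 = 3.8033.

3.8033


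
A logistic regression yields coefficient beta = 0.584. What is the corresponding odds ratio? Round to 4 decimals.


The odds ratio is computed as:
OR = e^(0.584) = 1.7932.

1.7932


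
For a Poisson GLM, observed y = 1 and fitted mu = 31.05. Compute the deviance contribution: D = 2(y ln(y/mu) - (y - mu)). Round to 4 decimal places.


Compute y*ln(y/mu) = 1*ln(1/31.05) = 1*-3.435599 = -3.435599.
y - mu = -30.05.
D = 2*(-3.435599 - (-30.05)) = 53.228802, which rounds to 53.2288.

53.2288


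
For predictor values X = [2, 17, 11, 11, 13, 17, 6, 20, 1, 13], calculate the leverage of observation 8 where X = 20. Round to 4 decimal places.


Compute xbar = 11.1000 with n = 10 observations.
SXX = 366.9000.
Leverage = 1/10 + (20 - 11.1000)^2/366.9000 = 0.3159.

0.3159


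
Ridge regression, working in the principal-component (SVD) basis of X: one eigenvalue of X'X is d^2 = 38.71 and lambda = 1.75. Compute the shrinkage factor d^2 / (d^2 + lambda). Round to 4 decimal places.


d^2 + lambda = 38.71 + 1.75 = 40.4600.
Shrinkage factor = 38.71/40.4600 = 0.9567.

0.9567


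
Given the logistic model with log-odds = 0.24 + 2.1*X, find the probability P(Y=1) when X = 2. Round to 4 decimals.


Compute z = 0.24 + (2.1)(2) = 4.4400.
exp(-z) = 0.0118.
P = 1/(1 + 0.0118) = 0.9883.

0.9883


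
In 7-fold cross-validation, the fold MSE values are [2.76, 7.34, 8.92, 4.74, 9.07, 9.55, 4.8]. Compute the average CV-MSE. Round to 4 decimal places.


Total MSE across folds = 47.1800.
CV-MSE = 47.1800/7 = 6.7400.

6.7400


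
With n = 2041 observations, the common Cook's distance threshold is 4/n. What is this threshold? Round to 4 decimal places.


Using the rule of thumb:
Threshold = 4 / 2041 = 0.0020.

0.0020


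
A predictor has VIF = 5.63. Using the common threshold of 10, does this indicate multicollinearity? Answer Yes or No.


Compare VIF = 5.63 to the threshold of 10.
5.63 < 10, so the answer is No.

No


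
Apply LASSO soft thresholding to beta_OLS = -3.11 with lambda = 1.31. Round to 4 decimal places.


|beta_OLS| = 3.11.
lambda = 1.31.
Since |beta| > lambda, coefficient = sign(beta)*(|beta| - lambda) = -1.8000.
Result = -1.8000.

-1.8000


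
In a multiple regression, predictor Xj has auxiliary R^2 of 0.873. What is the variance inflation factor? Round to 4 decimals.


VIF = 1 / (1 - 0.873).
= 1 / 0.127 = 7.8740.

7.8740


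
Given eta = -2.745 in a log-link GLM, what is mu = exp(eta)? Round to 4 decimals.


mu = exp(eta) = exp(-2.745).
= 0.0642.

0.0642


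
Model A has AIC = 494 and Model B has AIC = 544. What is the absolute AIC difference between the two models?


|AIC_A - AIC_B| = |494 - 544| = 50.
Model A is preferred (lower AIC).

50


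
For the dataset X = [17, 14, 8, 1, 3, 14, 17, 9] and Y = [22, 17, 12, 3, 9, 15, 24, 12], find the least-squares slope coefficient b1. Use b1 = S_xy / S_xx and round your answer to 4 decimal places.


First compute the means: xbar = 10.3750, ybar = 14.2500.
Then S_xx = sum((xi - xbar)^2) = 263.8750.
S_xy = sum((xi - xbar)(yi - ybar)) = 281.2500.
b1 = S_xy / S_xx = 281.2500 / 263.8750 = 1.0658.

1.0658


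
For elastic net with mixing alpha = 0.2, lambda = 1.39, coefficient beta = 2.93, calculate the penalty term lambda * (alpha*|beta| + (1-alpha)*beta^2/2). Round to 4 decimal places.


Compute:
L1 = 0.2 * 2.93 = 0.5860.
L2 = 0.8 * 2.93^2 / 2 = 3.4340.
Penalty = 1.39 * (0.5860 + 3.4340) = 5.5877.

5.5877


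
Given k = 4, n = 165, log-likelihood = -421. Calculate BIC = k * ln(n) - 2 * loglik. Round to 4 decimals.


Compute k*ln(n) = 4*ln(165) = 4*5.105945 = 20.423780.
Then -2*loglik = 842.
BIC = 20.423780 + 842 = 862.423780, which rounds to 862.4238.

862.4238


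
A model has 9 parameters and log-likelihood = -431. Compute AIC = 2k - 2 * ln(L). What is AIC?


AIC = 2k - 2*loglik = 2(9) - 2(-431).
= 18 + 862 = 880.

880


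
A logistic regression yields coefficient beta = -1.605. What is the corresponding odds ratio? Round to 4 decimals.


Odds ratio = exp(beta) = exp(-1.605).
= 0.2009.

0.2009


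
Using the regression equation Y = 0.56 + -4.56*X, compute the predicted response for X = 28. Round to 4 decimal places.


Substitute X = 28 into the equation:
Y = 0.56 + -4.56 * 28 = 0.56 + -127.6800 = -127.1200.

-127.1200


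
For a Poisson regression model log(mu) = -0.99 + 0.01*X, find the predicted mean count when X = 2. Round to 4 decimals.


Linear predictor: eta = -0.99 + (0.01)(2) = -0.9700.
Expected count: mu = exp(-0.9700) = 0.3791.

0.3791


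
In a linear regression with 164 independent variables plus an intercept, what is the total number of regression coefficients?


Each predictor gets one coefficient, plus one intercept.
Total parameters = 164 + 1 = 165.

165


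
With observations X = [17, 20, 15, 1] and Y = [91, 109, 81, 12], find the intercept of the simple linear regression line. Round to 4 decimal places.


Compute b1 = 5.0376 from the OLS formula.
With xbar = 13.2500 and ybar = 73.2500, the intercept is:
b0 = 73.2500 - 5.0376 * 13.2500 = 6.5018.

6.5018


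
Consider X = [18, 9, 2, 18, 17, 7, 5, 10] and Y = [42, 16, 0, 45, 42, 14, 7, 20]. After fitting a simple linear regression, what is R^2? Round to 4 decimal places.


Fit the OLS line: b0 = -6.7431, b1 = 2.7901.
SSres = 16.0331.
SStot = 2129.5000.
R^2 = 1 - 16.0331/2129.5000 = 0.9925.

0.9925


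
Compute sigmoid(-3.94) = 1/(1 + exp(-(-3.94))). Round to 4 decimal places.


First, exp(3.9400) = 51.4186.
Then sigma(z) = 1/(1 + 51.4186) = 0.0191.

0.0191


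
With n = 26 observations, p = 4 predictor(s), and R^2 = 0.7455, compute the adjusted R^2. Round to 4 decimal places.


Using the formula:
(1 - 0.7455) = 0.2545.
Multiply by 25/21: 0.2545 * 25 = 6.3625, then 6.3625 / 21 = 0.3030.
Adj R^2 = 1 - 0.3030 = 0.6970.

0.6970


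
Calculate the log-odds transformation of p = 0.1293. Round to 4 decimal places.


Compute the odds: 0.1293/0.8707 = 0.1485.
Take the natural log: ln(0.1485) = -1.9072.

-1.9072


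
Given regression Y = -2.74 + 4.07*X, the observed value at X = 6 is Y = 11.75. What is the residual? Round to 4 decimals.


Fitted value at X = 6 is yhat = -2.74 + 4.07*6 = 21.6800.
Residual = 11.75 - 21.6800 = -9.9300.

-9.9300


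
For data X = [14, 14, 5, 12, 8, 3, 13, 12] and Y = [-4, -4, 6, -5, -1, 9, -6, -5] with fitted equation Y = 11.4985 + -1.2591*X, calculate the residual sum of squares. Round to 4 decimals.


Compute predicted values, then residuals = yi - yhat_i.
Residuals: [2.1289, 2.1289, 0.7970, -1.3893, -2.4257, 1.2788, -1.1302, -1.3893].
SSres = sum(residual^2) = 22.3567.

22.3567


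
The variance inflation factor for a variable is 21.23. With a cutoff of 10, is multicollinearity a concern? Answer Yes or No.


The threshold is 10.
VIF = 21.23 is >= 10.
Multicollinearity indication: Yes.

Yes


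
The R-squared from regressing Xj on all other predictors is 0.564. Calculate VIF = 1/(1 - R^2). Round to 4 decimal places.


Denominator: 1 - 0.564 = 0.436.
VIF = 1 / 0.436 = 2.2936.

2.2936


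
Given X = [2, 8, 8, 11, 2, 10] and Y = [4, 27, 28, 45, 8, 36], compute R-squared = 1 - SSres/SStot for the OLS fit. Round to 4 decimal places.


After computing the OLS fit (b0=-2.6963, b1=4.0043):
SSres = 31.3319, SStot = 1263.3333.
R^2 = 1 - 31.3319/1263.3333 = 0.9752.

0.9752


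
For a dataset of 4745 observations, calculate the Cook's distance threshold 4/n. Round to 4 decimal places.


The threshold is 4/n.
4/4745 = 0.0008.

0.0008


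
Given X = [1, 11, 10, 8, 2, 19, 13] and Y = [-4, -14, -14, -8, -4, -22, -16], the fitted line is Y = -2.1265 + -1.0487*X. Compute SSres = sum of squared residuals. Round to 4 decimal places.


Compute predicted values, then residuals = yi - yhat_i.
Residuals: [-0.8248, -0.3378, -1.3865, 2.5161, 0.2239, 0.0518, -0.2404].
SSres = sum(residual^2) = 9.1582.

9.1582


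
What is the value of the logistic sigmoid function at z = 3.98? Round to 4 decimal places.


First, exp(-3.9800) = 0.0187.
Then sigma(z) = 1/(1 + 0.0187) = 0.9817.

0.9817


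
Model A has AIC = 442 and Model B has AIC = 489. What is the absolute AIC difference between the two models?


Compute |442 - 489| = 47.
Model A has the smaller AIC.

47


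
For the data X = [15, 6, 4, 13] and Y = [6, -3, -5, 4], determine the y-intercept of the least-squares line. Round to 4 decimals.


Compute b1 = 1.0000 from the OLS formula.
With xbar = 9.5000 and ybar = 0.5000, the intercept is:
b0 = 0.5000 - 1.0000 * 9.5000 = -9.0000.

-9.0000


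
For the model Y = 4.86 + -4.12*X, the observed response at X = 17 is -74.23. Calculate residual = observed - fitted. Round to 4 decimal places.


Fitted value at X = 17 is yhat = 4.86 + -4.12*17 = -65.1800.
Residual = -74.23 - -65.1800 = -9.0500.

-9.0500


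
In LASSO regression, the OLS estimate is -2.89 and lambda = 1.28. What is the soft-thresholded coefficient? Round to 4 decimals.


|beta_OLS| = 2.89.
lambda = 1.28.
Since |beta| > lambda, coefficient = sign(beta)*(|beta| - lambda) = -1.6100.
Result = -1.6100.

-1.6100


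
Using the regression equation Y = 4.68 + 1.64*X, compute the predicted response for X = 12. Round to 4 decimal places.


Substitute X = 12 into the equation:
Y = 4.68 + 1.64 * 12 = 4.68 + 19.6800 = 24.3600.

24.3600


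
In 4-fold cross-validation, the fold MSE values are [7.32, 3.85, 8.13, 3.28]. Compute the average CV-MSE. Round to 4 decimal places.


Add all fold MSEs: 22.5800.
Divide by k = 4: 22.5800/4 = 5.6450.

5.6450


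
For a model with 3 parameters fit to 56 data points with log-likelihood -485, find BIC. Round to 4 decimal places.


k * ln(n) = 3 * ln(56) = 3 * 4.025352 = 12.076056.
-2 * loglik = -2 * (-485) = 970.
BIC = 12.076056 + 970 = 982.076056, which rounds to 982.0761.

982.0761


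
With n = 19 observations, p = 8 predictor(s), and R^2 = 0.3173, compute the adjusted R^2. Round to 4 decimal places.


Using the formula:
(1 - 0.3173) = 0.6827.
Multiply by 18/10: 0.6827 * 18 = 12.2886, then 12.2886 / 10 = 1.2289.
Adj R^2 = 1 - 1.2289 = -0.2289.

-0.2289


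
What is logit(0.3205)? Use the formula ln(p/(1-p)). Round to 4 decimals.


Compute the odds: 0.3205/0.6795 = 0.4717.
Take the natural log: ln(0.4717) = -0.7515.

-0.7515


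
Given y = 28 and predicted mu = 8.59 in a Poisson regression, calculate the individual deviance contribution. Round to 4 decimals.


First: ln(28/8.59) = 1.181606.
Then: 28 * 1.181606 = 33.084968.
y - mu = 28 - 8.59 = 19.41.
D = 2(33.084968 - 19.41) = 27.349936, which rounds to 27.3499.

27.3499


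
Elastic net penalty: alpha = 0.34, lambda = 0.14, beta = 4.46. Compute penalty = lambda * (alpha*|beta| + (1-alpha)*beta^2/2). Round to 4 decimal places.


alpha * |beta| = 0.34 * 4.46 = 1.5164.
(1-alpha) * beta^2/2 = 0.66 * 19.8916/2 = 6.5642.
Total = 0.14 * (1.5164 + 6.5642) = 1.1313.

1.1313


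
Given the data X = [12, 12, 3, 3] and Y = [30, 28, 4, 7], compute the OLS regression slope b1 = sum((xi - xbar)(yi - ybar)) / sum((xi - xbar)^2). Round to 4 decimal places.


Calculate xbar = 7.5000, ybar = 17.2500.
S_xx = 81.0000, S_xy = 211.5000.
Using b1 = S_xy / S_xx = 211.5000 / 81.0000, we get b1 = 2.6111.

2.6111


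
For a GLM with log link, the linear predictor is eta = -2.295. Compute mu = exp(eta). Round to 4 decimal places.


mu = exp(eta) = exp(-2.295).
= 0.1008.

0.1008


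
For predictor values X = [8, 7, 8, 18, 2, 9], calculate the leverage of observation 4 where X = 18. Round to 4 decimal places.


n = 6, xbar = 8.6667.
SXX = sum((xi - xbar)^2) = 135.3333.
h = 1/6 + (18 - 8.6667)^2 / 135.3333 = 0.8103.

0.8103


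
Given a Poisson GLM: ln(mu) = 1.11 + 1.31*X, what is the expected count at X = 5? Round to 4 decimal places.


Compute eta = 1.11 + 1.31 * 5 = 7.6600.
Apply inverse link: mu = e^7.6600 = 2121.7574.

2121.7574


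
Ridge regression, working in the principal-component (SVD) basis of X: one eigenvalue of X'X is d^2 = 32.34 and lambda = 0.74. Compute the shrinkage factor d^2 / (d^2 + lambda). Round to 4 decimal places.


Compute the denominator: 32.34 + 0.74 = 33.0800.
Shrinkage factor = 32.34 / 33.0800 = 0.9776.

0.9776


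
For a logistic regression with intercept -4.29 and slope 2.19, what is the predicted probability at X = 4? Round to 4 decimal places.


Compute z = -4.29 + (2.19)(4) = 4.4700.
exp(-z) = 0.0114.
P = 1/(1 + 0.0114) = 0.9887.

0.9887


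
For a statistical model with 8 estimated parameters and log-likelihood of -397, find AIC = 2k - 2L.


Compute:
2k = 2*8 = 16.
-2*loglik = -2*(-397) = 794.
AIC = 16 + 794 = 810.

810


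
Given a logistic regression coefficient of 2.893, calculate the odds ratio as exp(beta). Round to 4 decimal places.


exp(2.893) = 18.0474.
So the odds ratio is 18.0474.

18.0474


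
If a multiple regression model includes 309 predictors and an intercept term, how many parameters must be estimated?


Each predictor gets one coefficient, plus one intercept.
Total parameters = 309 + 1 = 310.

310


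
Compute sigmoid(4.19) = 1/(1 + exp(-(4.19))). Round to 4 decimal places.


Compute exp(-4.1900) = 0.0151.
Sigmoid = 1 / (1 + 0.0151) = 1 / 1.0151 = 0.9851.

0.9851


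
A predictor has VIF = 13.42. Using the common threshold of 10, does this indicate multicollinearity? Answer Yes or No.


The threshold is 10.
VIF = 13.42 is >= 10.
Multicollinearity indication: Yes.

Yes


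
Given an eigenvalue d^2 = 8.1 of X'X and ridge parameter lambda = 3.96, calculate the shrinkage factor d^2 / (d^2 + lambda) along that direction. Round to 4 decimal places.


Compute the denominator: 8.1 + 3.96 = 12.0600.
Shrinkage factor = 8.1 / 12.0600 = 0.6716.

0.6716


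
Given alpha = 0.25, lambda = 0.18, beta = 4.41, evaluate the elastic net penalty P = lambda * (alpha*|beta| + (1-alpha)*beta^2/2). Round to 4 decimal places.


alpha * |beta| = 0.25 * 4.41 = 1.1025.
(1-alpha) * beta^2/2 = 0.75 * 19.4481/2 = 7.2930.
Total = 0.18 * (1.1025 + 7.2930) = 1.5112.

1.5112


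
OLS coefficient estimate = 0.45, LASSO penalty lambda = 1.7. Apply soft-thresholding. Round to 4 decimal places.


Absolute value: |0.45| = 0.45.
Compare to lambda = 1.7.
Since |beta| <= lambda, the coefficient is set to 0.

0.0000


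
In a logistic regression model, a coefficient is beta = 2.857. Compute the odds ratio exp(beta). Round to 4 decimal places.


Odds ratio = exp(beta) = exp(2.857).
= 17.4092.

17.4092


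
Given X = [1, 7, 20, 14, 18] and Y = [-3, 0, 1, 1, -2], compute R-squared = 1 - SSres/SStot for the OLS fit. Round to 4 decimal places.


After computing the OLS fit (b0=-2.0880, b1=0.1240):
SSres = 9.3560, SStot = 13.2000.
R^2 = 1 - 9.3560/13.2000 = 0.2912.

0.2912


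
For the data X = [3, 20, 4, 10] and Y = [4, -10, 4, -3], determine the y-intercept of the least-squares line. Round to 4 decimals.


The slope is b1 = -0.8523.
Sample means are xbar = 9.2500 and ybar = -1.2500.
Intercept: b0 = -1.2500 - (-0.8523)(9.2500) = 6.6334.

6.6334


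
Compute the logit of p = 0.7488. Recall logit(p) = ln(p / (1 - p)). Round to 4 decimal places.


1 - p = 0.2512.
p/(1-p) = 2.9809.
logit = ln(2.9809) = 1.0922.

1.0922


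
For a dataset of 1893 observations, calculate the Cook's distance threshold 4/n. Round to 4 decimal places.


The threshold is 4/n.
4/1893 = 0.0021.

0.0021


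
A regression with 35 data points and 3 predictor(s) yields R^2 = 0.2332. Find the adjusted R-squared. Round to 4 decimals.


Adjusted R^2 = 1 - (1 - R^2) * (n-1)/(n-p-1).
(1 - R^2) = 0.7668.
(n-1)/(n-p-1) = 34/31.
(1 - R^2) * (n-1) = 0.7668 * 34 = 26.0712.
Divide by (n-p-1): 26.0712 / 31 = 0.8410.
Adj R^2 = 1 - 0.8410 = 0.1590.

0.1590


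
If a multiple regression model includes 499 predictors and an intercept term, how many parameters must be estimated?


Total coefficients = number of predictors + 1 (for the intercept).
= 499 + 1 = 500.

500


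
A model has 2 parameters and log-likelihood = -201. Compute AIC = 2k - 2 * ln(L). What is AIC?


AIC = 2*2 - 2*(-201).
= 4 + 402 = 406.

406


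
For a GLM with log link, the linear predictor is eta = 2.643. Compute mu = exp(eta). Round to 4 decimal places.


The inverse log link gives:
mu = exp(2.643) = 14.0553.

14.0553


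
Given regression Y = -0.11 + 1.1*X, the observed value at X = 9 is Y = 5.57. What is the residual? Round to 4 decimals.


Fitted value at X = 9 is yhat = -0.11 + 1.1*9 = 9.7900.
Residual = 5.57 - 9.7900 = -4.2200.

-4.2200


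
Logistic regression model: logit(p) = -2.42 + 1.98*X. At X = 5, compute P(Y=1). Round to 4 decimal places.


Compute z = -2.42 + (1.98)(5) = 7.4800.
exp(-z) = 0.0006.
P = 1/(1 + 0.0006) = 0.9994.

0.9994


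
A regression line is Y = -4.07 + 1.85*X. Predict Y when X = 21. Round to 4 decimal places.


Substitute X = 21 into the equation:
Y = -4.07 + 1.85 * 21 = -4.07 + 38.8500 = 34.7800.

34.7800


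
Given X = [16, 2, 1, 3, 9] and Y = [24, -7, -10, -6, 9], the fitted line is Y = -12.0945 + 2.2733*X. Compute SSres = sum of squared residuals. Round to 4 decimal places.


Compute predicted values, then residuals = yi - yhat_i.
Residuals: [-0.2783, 0.5479, -0.1788, -0.7254, 0.6348].
SSres = sum(residual^2) = 1.3388.

1.3388
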